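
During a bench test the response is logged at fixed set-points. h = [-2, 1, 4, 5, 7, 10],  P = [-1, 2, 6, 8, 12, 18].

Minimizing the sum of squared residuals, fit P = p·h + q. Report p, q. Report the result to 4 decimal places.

p = 1.5908, q = 0.8716

From the data, Σh·h = 195, Σh = 25, Σ1 = 6.
Moment sums: Σh·P = 332, ΣP = 45.
So XᵀX·[p, q]ᵀ = XᵀP: [[195, 25]; [25, 6]]·[p, q]ᵀ = [332, 45]ᵀ.
Eliminating q: 6·(row 1) − 25·(row 2) gives 545·p = 6·332 − 25·45 = 867, so p = 867/545.
Then q = (45 − 25·(867/545))/6 = 95/109.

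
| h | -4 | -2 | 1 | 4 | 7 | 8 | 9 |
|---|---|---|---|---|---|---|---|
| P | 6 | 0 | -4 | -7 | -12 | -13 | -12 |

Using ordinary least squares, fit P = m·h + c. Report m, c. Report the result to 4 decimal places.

The normal system AᵀA·[m, c]ᵀ = AᵀP is [[231, 23]; [23, 7]]·[m, c]ᵀ = [-352, -42]ᵀ.
Eliminating c: 7·(row 1) − 23·(row 2) gives 1088·m = 7·(-352) − 23·(-42) = -1498, so m = -749/544.
Then c = ((-42) − 23·(-749/544))/7 = -803/544.

m = -1.3768, c = -1.4761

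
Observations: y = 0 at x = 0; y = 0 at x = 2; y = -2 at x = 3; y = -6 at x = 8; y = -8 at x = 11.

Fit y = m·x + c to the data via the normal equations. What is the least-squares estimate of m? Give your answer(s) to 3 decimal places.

m = -0.787

Normal-equation sums: Σx·x = 198, Σx = 24, Σ1 = 5.
Moment sums: Σx·y = -142, Σy = -16.
det = 198·5 − 24² = 414.
m = ((-142)·5 − 24·(-16))/414 = -163/207; c = (198·(-16) − 24·(-142))/414 = 40/69.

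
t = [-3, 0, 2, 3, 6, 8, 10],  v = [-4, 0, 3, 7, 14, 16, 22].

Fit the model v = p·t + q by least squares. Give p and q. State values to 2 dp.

p = 2.04, q = 0.72

Forming AᵀA = [[222, 26]; [26, 7]] and Aᵀv = [471, 58]ᵀ gives AᵀA·[p, q]ᵀ = Aᵀv.
Δ = 222·7 − 26² = 878.
p = (471·7 − 26·58)/878 = 1789/878; q = (222·58 − 26·471)/878 = 315/439.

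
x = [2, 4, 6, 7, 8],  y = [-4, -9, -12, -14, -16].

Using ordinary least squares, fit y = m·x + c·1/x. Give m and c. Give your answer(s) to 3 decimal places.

m = -2.007, c = -0.576

With design matrix A, AᵀA = [[169, 5]; [5, 10621/28224]] and Aᵀy = [-342, -41/4]ᵀ.
Determinant 169·(10621/28224) − 5² = 1089349/28224.
m = ((-342)·(10621/28224) − 5·(-41/4))/(1089349/28224) = -2185902/1089349; c = (169·(-41/4) − 5·(-342))/(1089349/28224) = -627984/1089349.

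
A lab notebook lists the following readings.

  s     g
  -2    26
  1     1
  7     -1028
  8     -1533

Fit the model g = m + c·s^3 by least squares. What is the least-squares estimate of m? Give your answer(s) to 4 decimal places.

m = 2.7681

Compute the Gram sums: Σ1 = 4, Σs^3 = 848, Σs^3·s^3 = 379858.
Moment sums: Σg = -2534, Σs^3·g = -1137707.
MᵀM·[m, c]ᵀ = Mᵀg becomes [[4, 848]; [848, 379858]]·[m, c]ᵀ = [-2534, -1137707]ᵀ.
Eliminating c: 379858·(row 1) − 848·(row 2) gives 800328·m = 379858·(-2534) − 848·(-1137707) = 2215364, so m = 553841/200082.
Then c = ((-1137707) − 848·(553841/200082))/379858 = -600499/200082.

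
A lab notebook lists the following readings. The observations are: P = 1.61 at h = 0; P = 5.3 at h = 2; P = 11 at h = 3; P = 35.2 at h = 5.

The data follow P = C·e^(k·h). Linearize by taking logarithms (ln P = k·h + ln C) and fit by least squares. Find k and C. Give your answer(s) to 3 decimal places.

Taking logs, ln P = k·h + ln C, so regress ln P on h.
Over the data: Σh = 10.0000, Σ(h)² = 38.0000, Σln P = 8.1029, Σh·ln P = 28.3343.
Normal system: [[38.0000, 10.0000]; [10.0000, 4]]·[k, ln C]ᵀ = [28.3343, 8.1029]ᵀ.
Slope k = (n·Σh·ln P − Σh·Σln P)/(n·Σ(h)² − (Σh)²) = (4·28.3343 − 10.0000·8.1029)/52.0000 = 0.62132; ln C = (Σln P − k·Σh)/n = 0.47243, so C = exp(0.47243) = 1.60388.

k = 0.621, C = 1.604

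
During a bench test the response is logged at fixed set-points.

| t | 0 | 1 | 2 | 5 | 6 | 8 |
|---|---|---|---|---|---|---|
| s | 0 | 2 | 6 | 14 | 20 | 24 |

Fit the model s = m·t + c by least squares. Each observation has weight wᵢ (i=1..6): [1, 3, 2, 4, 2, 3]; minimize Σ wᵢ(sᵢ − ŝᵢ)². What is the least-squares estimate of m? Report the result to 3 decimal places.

m = 3.123

Normal-equation sums: Σwᵢ·t·t = 375, Σwᵢ·t = 63, Σwᵢ·1 = 15.
Moment sums: Σwᵢ·t·s = 1126, Σwᵢ·s = 186.
XᵀWX·[m, c]ᵀ = XᵀWs becomes [[375, 63]; [63, 15]]·[m, c]ᵀ = [1126, 186]ᵀ.
det = 375·15 − 63² = 1656.
m = (1126·15 − 63·186)/1656 = 431/138; c = (375·186 − 63·1126)/1656 = -33/46.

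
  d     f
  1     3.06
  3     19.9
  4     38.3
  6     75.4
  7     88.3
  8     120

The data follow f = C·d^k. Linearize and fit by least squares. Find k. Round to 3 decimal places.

Linearized form: ln f = k·ln d + ln C. From the 6 transformed points,
Σln d = 8.3020, Σ(ln d)² = 14.4498, Σln f = 21.3456, Σln d·ln f = 34.7592.
Equations: 14.4498·k + 8.3020·ln C = 34.7592;  8.3020·k + 6·ln C = 21.3456.
Δ = 14.4498·6 − (8.3020)² = 17.7753; k = (34.7592·6 − 8.3020·21.3456)/17.7753 = 1.76330, ln C = (14.4498·21.3456 − 8.3020·34.7592)/17.7753 = 1.11778.

k = 1.763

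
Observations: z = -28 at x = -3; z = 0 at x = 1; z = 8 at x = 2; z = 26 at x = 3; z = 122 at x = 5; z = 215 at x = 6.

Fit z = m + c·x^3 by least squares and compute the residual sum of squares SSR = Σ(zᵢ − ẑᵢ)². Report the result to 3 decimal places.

Compute the Gram sums: Σ1 = 6, Σx^3 = 350, Σx^3·x^3 = 63804.
For Mᵀz: Σz = 343, Σx^3·z = 63212.
So MᵀM·[m, c]ᵀ = Mᵀz: [[6, 350]; [350, 63804]]·[m, c]ᵀ = [343, 63212]ᵀ.
det = 6·63804 − 350² = 260324.
m = (343·63804 − 350·63212)/260324 = -59857/65081; c = (6·63212 − 350·343)/260324 = 129611/130162.
Residuals: -25325/130162, -9897/130162, 411/431, 4429/130162, -201897/130162, 54284/65081; SSR = 263958/65081.

SSR = 4.056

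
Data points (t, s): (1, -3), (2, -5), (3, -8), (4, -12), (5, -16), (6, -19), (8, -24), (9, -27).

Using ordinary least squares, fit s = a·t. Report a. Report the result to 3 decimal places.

a = -3.025

Setting ∂/∂a … = 0 gives: 236·a = -714.
(Σt·t = 236, Σt·s = -714.)
Hence a = -714 / 236 ≈ -3.02542.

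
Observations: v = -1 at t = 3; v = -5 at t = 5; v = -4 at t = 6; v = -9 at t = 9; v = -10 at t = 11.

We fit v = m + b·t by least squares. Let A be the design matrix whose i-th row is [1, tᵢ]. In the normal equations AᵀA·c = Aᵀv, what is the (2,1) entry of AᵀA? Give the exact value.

Row 2 ↔ basis t, column 1 ↔ basis 1, so (AᵀA)_{2,1} = Σᵢ t = (3)·(1) + (5)·(1) + (6)·(1) + (9)·(1) + (11)·(1) = 34.

34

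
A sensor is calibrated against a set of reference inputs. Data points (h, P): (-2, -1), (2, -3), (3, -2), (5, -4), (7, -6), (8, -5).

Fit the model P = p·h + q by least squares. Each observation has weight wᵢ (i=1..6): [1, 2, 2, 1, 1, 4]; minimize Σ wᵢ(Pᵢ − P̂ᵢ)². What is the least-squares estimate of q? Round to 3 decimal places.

The normal equations are: 360·p + 52·q = -244;  52·p + 11·q = -41.
(Σwᵢ·h·h = 360, Σwᵢ·h = 52, Σwᵢ·1 = 11, Σwᵢ·h·P = -244, Σwᵢ·P = -41.)
Eliminating q: 11·(row 1) − 52·(row 2) gives 1256·p = 11·(-244) − 52·(-41) = -552, so p = -69/157.
Then q = ((-41) − 52·(-69/157))/11 = -259/157.

q = -1.650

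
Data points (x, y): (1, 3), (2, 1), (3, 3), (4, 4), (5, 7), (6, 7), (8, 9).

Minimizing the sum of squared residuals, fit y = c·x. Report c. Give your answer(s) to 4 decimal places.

Normal-equation sums: Σx·x = 155.
For Aᵀy: Σx·y = 179.
So AᵀA·[c]ᵀ = Aᵀy: [[155]]·[c]ᵀ = [179]ᵀ.
c = 179/155 = 1.15484.

c = 1.1548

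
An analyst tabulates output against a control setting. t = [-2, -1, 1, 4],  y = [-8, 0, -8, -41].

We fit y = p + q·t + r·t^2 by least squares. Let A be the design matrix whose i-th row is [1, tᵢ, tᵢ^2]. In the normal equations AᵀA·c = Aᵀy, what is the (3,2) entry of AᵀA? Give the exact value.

56

Row 3 ↔ basis t^2, column 2 ↔ basis t, so (AᵀA)_{3,2} = Σᵢ (t^2)·(t) = (4)·(-2) + (1)·(-1) + (1)·(1) + (16)·(4) = 56.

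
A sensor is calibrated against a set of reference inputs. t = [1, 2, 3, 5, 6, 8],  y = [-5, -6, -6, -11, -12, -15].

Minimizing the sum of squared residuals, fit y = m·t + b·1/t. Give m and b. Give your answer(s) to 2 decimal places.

Normal-equation sums: Σt·t = 139, Σt·1/t = 6, Σ1/t·1/t = 20801/14400.
For Xᵀy: Σt·y = -282, Σ1/t·y = -643/40.
Normal equations: [[139, 6]; [6, 20801/14400]]·[m, b]ᵀ = [-282, -643/40]ᵀ.
Eliminating b: (20801/14400)·(row 1) − 6·(row 2) gives (2372939/14400)·m = (20801/14400)·(-282) − 6·(-643/40) = -746167/2400, so m = -4477002/2372939.
Then b = ((-643/40) − 6·(-4477002/2372939))/(20801/14400) = -7810920/2372939.

m = -1.89, b = -3.29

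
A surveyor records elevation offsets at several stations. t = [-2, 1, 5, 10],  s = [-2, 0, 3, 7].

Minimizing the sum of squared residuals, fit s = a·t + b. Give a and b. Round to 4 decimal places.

a = 0.7531, b = -0.6358

Entries of AᵀA: Σt·t = 130, Σt = 14, Σ1 = 4.
For Aᵀs: Σt·s = 89, Σs = 8.
Eliminating b: 4·(row 1) − 14·(row 2) gives 324·a = 4·89 − 14·8 = 244, so a = 61/81.
Then b = (8 − 14·(61/81))/4 = -103/162.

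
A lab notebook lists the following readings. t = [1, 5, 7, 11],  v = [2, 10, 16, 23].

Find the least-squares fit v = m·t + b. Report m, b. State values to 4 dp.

m = 2.1346, b = -0.0577

Sums needed: Σt·t = 196, Σt = 24, Σ1 = 4.
Moment sums: Σt·v = 417, Σv = 51.
Normal equations: [[196, 24]; [24, 4]]·[m, b]ᵀ = [417, 51]ᵀ.
Eliminating b: 4·(row 1) − 24·(row 2) gives 208·m = 4·417 − 24·51 = 444, so m = 111/52.
Then b = (51 − 24·(111/52))/4 = -3/52.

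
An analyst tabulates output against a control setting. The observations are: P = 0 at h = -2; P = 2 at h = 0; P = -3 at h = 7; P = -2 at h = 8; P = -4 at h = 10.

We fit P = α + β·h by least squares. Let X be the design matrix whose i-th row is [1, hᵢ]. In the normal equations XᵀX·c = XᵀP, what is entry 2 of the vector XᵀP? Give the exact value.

Entry 2 ↔ basis h, so (XᵀP)_{2} = Σᵢ (h)·Pᵢ = (-2)·(0) + (0)·(2) + (7)·(-3) + (8)·(-2) + (10)·(-4) = -77.

-77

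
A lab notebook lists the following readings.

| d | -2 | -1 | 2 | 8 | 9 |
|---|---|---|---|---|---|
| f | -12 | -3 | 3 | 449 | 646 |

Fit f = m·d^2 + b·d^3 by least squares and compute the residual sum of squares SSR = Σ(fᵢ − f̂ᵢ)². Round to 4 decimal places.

Sums needed: Σd^2·d^2 = 10690, Σd^2·d^3 = 91816, Σd^3·d^3 = 793714.
Moment sums: Σd^2·f = 81023, Σd^3·f = 700945.
det = 10690·793714 − 91816² = 54624804.
m = (81023·793714 − 91816·700945)/54624804 = -1879873/2100954; b = (10690·700945 − 91816·81023)/54624804 = 2072857/2100954.
Residuals: -184850/350159, -1175066/1050477, -1380251/1050477, 1168717/1050477, -271126/350159; SSR = 5350790/1050477.

SSR = 5.0937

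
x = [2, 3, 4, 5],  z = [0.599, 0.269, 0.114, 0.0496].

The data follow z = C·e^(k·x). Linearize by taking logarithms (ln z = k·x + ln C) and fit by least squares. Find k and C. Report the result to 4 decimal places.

With ln zᵢ as the transformed response and xᵢ as the regressor:
XᵀX = [[54.0000, 14.0000]; [14.0000, 4]], rhs = [-28.6692, -7.0009]ᵀ  (here Σx = 14.0000, Σ(x)² = 54.0000, Σln z = -7.0009, Σx·ln z = -28.6692).
Solving (det = 20.0000): k = -0.83323, ln C = 1.16610, so C = exp(1.16610) = 3.20945.

k = -0.8332, C = 3.2094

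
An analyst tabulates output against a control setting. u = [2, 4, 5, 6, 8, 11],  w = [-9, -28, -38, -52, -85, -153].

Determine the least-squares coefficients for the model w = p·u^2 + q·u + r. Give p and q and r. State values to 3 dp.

p = -1.061, q = -2.093, r = -1.231

Normal-equation sums: Σu^2·u^2 = 20930, Σu^2·u = 2256, Σu^2 = 266, Σu·u = 266, Σu = 36, Σ1 = 6.
Moment sums: Σu^2·w = -27259, Σu·w = -2995, Σw = -365.
Inverting the 3×3 Gram matrix, [p, q, r]ᵀ = [-677/638, -607/290, -1964/1595]ᵀ.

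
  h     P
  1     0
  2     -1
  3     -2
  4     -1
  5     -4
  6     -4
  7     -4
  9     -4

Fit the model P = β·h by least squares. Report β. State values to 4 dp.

β = -0.5430

MᵀM·[β]ᵀ = MᵀP reads: 221·β = -120.
(Σh·h = 221, Σh·P = -120.)
Hence β = -120 / 221 ≈ -0.542986.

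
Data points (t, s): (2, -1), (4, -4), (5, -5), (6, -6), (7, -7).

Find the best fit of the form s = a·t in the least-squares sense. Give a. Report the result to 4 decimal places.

Forming AᵀA = [[130]] and Aᵀs = [-128]ᵀ gives AᵀA·[a]ᵀ = Aᵀs.
Hence a = -128 / 130 ≈ -0.984615.

a = -0.9846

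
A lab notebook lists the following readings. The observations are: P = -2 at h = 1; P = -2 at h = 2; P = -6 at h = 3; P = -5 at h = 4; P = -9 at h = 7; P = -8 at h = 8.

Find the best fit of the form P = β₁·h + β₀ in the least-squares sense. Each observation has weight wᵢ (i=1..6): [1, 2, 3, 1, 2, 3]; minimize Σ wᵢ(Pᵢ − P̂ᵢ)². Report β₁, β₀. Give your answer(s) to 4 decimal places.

Setting ∂/∂β₁ … = 0 gives: 342·β₁ + 56·β₀ = -402;  56·β₁ + 12·β₀ = -71.
(Σwᵢ·h·h = 342, Σwᵢ·h = 56, Σwᵢ·1 = 12, Σwᵢ·h·P = -402, Σwᵢ·P = -71.)
Eliminating β₀: 12·(row 1) − 56·(row 2) gives 968·β₁ = 12·(-402) − 56·(-71) = -848, so β₁ = -106/121.
Then β₀ = ((-71) − 56·(-106/121))/12 = -885/484.

β₁ = -0.8760, β₀ = -1.8285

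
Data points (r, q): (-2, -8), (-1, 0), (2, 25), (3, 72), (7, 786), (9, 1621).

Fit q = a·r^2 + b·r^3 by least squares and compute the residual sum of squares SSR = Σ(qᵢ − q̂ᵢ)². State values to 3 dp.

Forming AᵀA = [[9076, 76098]; [76098, 649948]] and Aᵀq = [170531, 1453515]ᵀ gives AᵀA·[a, b]ᵀ = Aᵀq.
Δ = 9076·649948 − 76098² = 108022444.
a = (170531·649948 − 76098·1453515)/108022444 = 113348959/54011222; b = (9076·1453515 − 76098·170531)/108022444 = 107517051/54011222.
Residuals: -12674602/27005611, -2915954/27005611, 18374153/27005611, -17146512/27005611, 10186504/27005611, -4502498/27005611; SSR = 34244663/27005611.

SSR = 1.268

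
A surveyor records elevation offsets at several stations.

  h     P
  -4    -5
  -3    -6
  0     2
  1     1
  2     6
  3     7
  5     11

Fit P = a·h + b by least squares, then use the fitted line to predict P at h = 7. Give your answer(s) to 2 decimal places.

P̂ = 14.56

Entries of AᵀA: Σh·h = 64, Σh = 4, Σ1 = 7.
Moment sums: Σh·P = 127, ΣP = 16.
So AᵀA·[a, b]ᵀ = AᵀP: [[64, 4]; [4, 7]]·[a, b]ᵀ = [127, 16]ᵀ.
Δ = 64·7 − 4² = 432.
a = (127·7 − 4·16)/432 = 275/144; b = (64·16 − 4·127)/432 = 43/36.
At h = 7: P̂ = (275/144)·(7) + (43/36)·(1) = 233/16.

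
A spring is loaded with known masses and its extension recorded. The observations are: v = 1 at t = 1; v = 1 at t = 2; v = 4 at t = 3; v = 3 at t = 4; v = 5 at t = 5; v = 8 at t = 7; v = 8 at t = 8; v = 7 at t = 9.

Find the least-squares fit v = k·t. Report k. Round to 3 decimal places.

k = 0.944

Normal-equation sums: Σt·t = 249.
For Aᵀv: Σt·v = 235.
So AᵀA·[k]ᵀ = Aᵀv: [[249]]·[k]ᵀ = [235]ᵀ.
k = 235/249 = 0.943775.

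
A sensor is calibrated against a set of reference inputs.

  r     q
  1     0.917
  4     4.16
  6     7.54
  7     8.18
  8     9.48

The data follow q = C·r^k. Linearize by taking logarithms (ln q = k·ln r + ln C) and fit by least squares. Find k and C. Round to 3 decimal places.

k = 1.136, C = 0.910

Linearized form: ln q = k·ln r + ln C. From the 5 transformed points,
Over the data: Σln r = 7.2034, Σ(ln r)² = 13.2429, Σln q = 7.7100, Σln r·ln q = 14.3627.
Normal system: [[13.2429, 7.2034]; [7.2034, 5]]·[k, ln C]ᵀ = [14.3627, 7.7100]ᵀ.
Slope k = (n·Σln r·ln q − Σln r·Σln q)/(n·Σ(ln r)² − (Σln r)²) = (5·14.3627 − 7.2034·7.7100)/14.3252 = 1.13614; ln C = (Σln q − k·Σln r)/n = -0.09482, so C = exp(-0.09482) = 0.90954.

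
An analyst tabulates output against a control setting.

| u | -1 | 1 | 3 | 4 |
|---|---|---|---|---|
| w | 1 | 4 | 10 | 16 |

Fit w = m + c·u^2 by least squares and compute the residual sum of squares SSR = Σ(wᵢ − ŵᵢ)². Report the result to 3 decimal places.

From the data, Σ1 = 4, Σu^2 = 27, Σu^2·u^2 = 339.
Moment sums: Σw = 31, Σu^2·w = 351.
det = 4·339 − 27² = 627.
m = (31·339 − 27·351)/627 = 344/209; c = (4·351 − 27·31)/627 = 189/209.
Residuals: -324/209, 303/209, 45/209, -24/209; SSR = 954/209.

SSR = 4.565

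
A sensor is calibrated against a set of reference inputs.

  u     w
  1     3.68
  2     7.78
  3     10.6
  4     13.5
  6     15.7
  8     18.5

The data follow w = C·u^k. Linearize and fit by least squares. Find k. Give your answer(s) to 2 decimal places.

Linearized form: ln w = k·ln u + ln C. From the 6 transformed points,
XᵀX = [[11.1437, 7.0493]; [7.0493, 6]], rhs = [18.6250, 13.9894]ᵀ  (here Σln u = 7.0493, Σ(ln u)² = 11.1437, Σln w = 13.9894, Σln u·ln w = 18.6250).
Δ = 11.1437·6 − (7.0493)² = 17.1702; k = (18.6250·6 − 7.0493·13.9894)/17.1702 = 0.76499, ln C = (11.1437·13.9894 − 7.0493·18.6250)/17.1702 = 1.43281.

k = 0.76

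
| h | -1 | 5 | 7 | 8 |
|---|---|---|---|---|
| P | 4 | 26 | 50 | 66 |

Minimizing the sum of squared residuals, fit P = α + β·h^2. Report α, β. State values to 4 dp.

Entries of AᵀA: Σ1 = 4, Σh^2 = 139, Σh^2·h^2 = 7123.
Right-hand side: ΣP = 146, Σh^2·P = 7328.
Normal equations: [[4, 139]; [139, 7123]]·[α, β]ᵀ = [146, 7328]ᵀ.
Eliminating β: 7123·(row 1) − 139·(row 2) gives 9171·α = 7123·146 − 139·7328 = 21366, so α = 2374/1019.
Then β = (7328 − 139·(2374/1019))/7123 = 1002/1019.

α = 2.3297, β = 0.9833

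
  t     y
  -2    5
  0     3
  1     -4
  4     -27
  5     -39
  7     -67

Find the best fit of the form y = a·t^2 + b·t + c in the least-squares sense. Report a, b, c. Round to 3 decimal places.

Forming XᵀX = [[3299, 525, 95]; [525, 95, 15]; [95, 15, 6]] and Xᵀy = [-4674, -786, -129]ᵀ gives XᵀX·[a, b, c]ᵀ = Xᵀy.
Inverting the 3×3 Gram matrix, [a, b, c]ᵀ = [-471/536, -226047/61640, 9747/6164]ᵀ.

a = -0.879, b = -3.667, c = 1.581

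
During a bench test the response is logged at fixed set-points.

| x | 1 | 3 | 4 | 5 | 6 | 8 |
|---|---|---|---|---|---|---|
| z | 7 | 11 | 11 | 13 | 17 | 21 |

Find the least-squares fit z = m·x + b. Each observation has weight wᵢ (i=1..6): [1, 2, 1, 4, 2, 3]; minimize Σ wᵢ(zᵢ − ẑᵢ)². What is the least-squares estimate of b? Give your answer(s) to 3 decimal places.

Normal-equation sums: Σwᵢ·x·x = 399, Σwᵢ·x = 67, Σwᵢ·1 = 13.
For AᵀWz: Σwᵢ·x·z = 1085, Σwᵢ·z = 189.
AᵀWA·[m, b]ᵀ = AᵀWz becomes [[399, 67]; [67, 13]]·[m, b]ᵀ = [1085, 189]ᵀ.
Δ = 399·13 − 67² = 698.
m = (1085·13 − 67·189)/698 = 721/349; b = (399·189 − 67·1085)/698 = 1358/349.

b = 3.891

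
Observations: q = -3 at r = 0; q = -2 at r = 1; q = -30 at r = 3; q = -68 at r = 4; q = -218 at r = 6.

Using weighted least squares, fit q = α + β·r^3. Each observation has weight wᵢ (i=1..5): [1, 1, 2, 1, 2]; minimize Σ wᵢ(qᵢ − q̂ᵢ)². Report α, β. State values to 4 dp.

Entries of MᵀWM: Σwᵢ·1 = 7, Σwᵢ·r^3 = 551, Σwᵢ·r^3·r^3 = 98867.
Moment sums: Σwᵢ·q = -569, Σwᵢ·r^3·q = -100150.
Normal equations: [[7, 551]; [551, 98867]]·[α, β]ᵀ = [-569, -100150]ᵀ.
Eliminating β: 98867·(row 1) − 551·(row 2) gives 388468·α = 98867·(-569) − 551·(-100150) = -1072673, so α = -1072673/388468.
Then β = ((-100150) − 551·(-1072673/388468))/98867 = -387531/388468.

α = -2.7613, β = -0.9976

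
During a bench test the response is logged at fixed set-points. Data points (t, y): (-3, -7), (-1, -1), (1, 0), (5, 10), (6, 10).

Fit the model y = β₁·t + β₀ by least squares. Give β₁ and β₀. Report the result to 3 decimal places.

β₁ = 1.905, β₀ = -0.649

The normal system AᵀA·[β₁, β₀]ᵀ = Aᵀy is [[72, 8]; [8, 5]]·[β₁, β₀]ᵀ = [132, 12]ᵀ.
Eliminating β₀: 5·(row 1) − 8·(row 2) gives 296·β₁ = 5·132 − 8·12 = 564, so β₁ = 141/74.
Then β₀ = (12 − 8·(141/74))/5 = -24/37.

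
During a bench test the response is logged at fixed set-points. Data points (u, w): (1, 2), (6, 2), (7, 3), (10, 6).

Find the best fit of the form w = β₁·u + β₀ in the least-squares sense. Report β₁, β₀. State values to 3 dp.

β₁ = 0.405, β₀ = 0.821

Forming XᵀX = [[186, 24]; [24, 4]] and Xᵀw = [95, 13]ᵀ gives XᵀX·[β₁, β₀]ᵀ = Xᵀw.
Eliminating β₀: 4·(row 1) − 24·(row 2) gives 168·β₁ = 4·95 − 24·13 = 68, so β₁ = 17/42.
Then β₀ = (13 − 24·(17/42))/4 = 23/28.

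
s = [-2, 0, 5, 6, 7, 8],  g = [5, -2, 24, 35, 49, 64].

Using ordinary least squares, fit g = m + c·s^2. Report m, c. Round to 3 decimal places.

Setting ∂/∂m … = 0 gives: 6·m + 178·c = 175;  178·m + 8434·c = 8377.
(Σ1 = 6, Σs^2 = 178, Σs^2·s^2 = 8434, Σg = 175, Σs^2·g = 8377.)
Eliminating c: 8434·(row 1) − 178·(row 2) gives 18920·m = 8434·175 − 178·8377 = -15156, so m = -3789/4730.
Then c = (8377 − 178·(-3789/4730))/8434 = 2389/2365.

m = -0.801, c = 1.010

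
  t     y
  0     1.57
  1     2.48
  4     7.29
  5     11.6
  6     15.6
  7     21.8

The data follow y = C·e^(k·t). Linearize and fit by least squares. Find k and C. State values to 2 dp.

Linearized form: ln y = k·t + ln C. From the 6 transformed points,
Sums: Σt = 23.0000, Σ(t)² = 127.0000, Σln y = 11.6260, Σt·ln y = 59.1663.
Normal system: [[127.0000, 23.0000]; [23.0000, 6]]·[k, ln C]ᵀ = [59.1663, 11.6260]ᵀ.
Δ = 127.0000·6 − (23.0000)² = 233.0000; k = (59.1663·6 − 23.0000·11.6260)/233.0000 = 0.37596, ln C = (127.0000·11.6260 − 23.0000·59.1663)/233.0000 = 0.49648, so C = exp(0.49648) = 1.64293.

k = 0.38, C = 1.64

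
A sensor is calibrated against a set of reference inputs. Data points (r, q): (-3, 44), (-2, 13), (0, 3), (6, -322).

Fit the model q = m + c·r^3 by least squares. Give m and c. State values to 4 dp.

m = 2.4907, c = -1.5026

Sums needed: Σ1 = 4, Σr^3 = 181, Σr^3·r^3 = 47449.
And Σq = -262, Σr^3·q = -70844.
So AᵀA·[m, c]ᵀ = Aᵀq: [[4, 181]; [181, 47449]]·[m, c]ᵀ = [-262, -70844]ᵀ.
Eliminating c: 47449·(row 1) − 181·(row 2) gives 157035·m = 47449·(-262) − 181·(-70844) = 391126, so m = 391126/157035.
Then c = ((-70844) − 181·(391126/157035))/47449 = -235954/157035.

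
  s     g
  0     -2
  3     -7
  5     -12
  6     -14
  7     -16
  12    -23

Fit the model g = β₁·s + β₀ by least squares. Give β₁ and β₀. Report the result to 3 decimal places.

β₁ = -1.791, β₀ = -2.481

Forming MᵀM = [[263, 33]; [33, 6]] and Mᵀg = [-553, -74]ᵀ gives MᵀM·[β₁, β₀]ᵀ = Mᵀg.
Δ = 263·6 − 33² = 489.
β₁ = ((-553)·6 − 33·(-74))/489 = -292/163; β₀ = (263·(-74) − 33·(-553))/489 = -1213/489.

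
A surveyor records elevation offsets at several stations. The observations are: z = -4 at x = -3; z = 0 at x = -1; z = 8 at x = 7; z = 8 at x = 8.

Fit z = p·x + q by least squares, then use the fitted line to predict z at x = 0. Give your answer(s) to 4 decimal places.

The normal system MᵀM·[p, q]ᵀ = Mᵀz is [[123, 11]; [11, 4]]·[p, q]ᵀ = [132, 12]ᵀ.
Δ = 123·4 − 11² = 371.
p = (132·4 − 11·12)/371 = 396/371; q = (123·12 − 11·132)/371 = 24/371.
At x = 0: ẑ = (396/371)·(0) + (24/371)·(1) = 24/371.

ẑ = 0.0647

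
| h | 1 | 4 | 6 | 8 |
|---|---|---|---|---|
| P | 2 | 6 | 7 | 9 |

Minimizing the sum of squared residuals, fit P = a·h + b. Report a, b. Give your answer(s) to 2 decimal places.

a = 0.97, b = 1.38

Forming AᵀA = [[117, 19]; [19, 4]] and AᵀP = [140, 24]ᵀ gives AᵀA·[a, b]ᵀ = AᵀP.
det = 117·4 − 19² = 107.
a = (140·4 − 19·24)/107 = 104/107; b = (117·24 − 19·140)/107 = 148/107.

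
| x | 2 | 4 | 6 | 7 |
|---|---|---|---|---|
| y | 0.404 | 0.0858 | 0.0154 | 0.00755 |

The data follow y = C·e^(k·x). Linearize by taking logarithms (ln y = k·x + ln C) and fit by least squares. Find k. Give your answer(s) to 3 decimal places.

k = -0.805

With ln yᵢ as the transformed response and xᵢ as the regressor:
Σx = 19.0000, Σ(x)² = 105.0000, Σln y = -12.4217, Σx·ln y = -70.8794.
Equations: 105.0000·k + 19.0000·ln C = -70.8794;  19.0000·k + 4·ln C = -12.4217.
Slope k = (n·Σx·ln y − Σx·Σln y)/(n·Σ(x)² − (Σx)²) = (4·-70.8794 − 19.0000·-12.4217)/59.0000 = -0.80518; ln C = (Σln y − k·Σx)/n = 0.71921.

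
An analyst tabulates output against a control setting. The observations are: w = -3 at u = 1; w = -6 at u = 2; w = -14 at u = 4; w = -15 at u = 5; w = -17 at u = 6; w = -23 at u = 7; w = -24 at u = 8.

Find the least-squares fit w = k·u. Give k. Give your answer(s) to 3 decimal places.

k = -3.082

Entries of AᵀA: Σu·u = 195.
For Aᵀw: Σu·w = -601.
AᵀA·[k]ᵀ = Aᵀw becomes [[195]]·[k]ᵀ = [-601]ᵀ.
Hence k = -601 / 195 ≈ -3.08205.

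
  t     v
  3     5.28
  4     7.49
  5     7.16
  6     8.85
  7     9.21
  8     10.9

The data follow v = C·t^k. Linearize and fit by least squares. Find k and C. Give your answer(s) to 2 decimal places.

Let Y = ln v. Fitting Y = k·ln t + ln C by least squares:
AᵀA = [[17.0401, 9.9115]; [9.9115, 6]], rhs = [20.9822, 12.4355]ᵀ  (here Σln t = 9.9115, Σ(ln t)² = 17.0401, Σln v = 12.4355, Σln t·ln v = 20.9822).
Solving (det = 4.0036): k = 0.65923, ln C = 0.98359, so C = exp(0.98359) = 2.67403.

k = 0.66, C = 2.67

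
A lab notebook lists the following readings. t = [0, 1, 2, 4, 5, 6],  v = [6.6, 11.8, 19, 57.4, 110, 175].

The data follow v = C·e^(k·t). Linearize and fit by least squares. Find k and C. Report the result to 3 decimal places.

Let Y = ln v. Fitting Y = k·t + ln C by least squares:
Sums: Σt = 18.0000, Σ(t)² = 82.0000, Σln v = 21.2149, Σt·ln v = 79.0483.
Normal system: [[82.0000, 18.0000]; [18.0000, 6]]·[k, ln C]ᵀ = [79.0483, 21.2149]ᵀ.
Slope k = (n·Σt·ln v − Σt·Σln v)/(n·Σ(t)² − (Σt)²) = (6·79.0483 − 18.0000·21.2149)/168.0000 = 0.55013; ln C = (Σln v − k·Σt)/n = 1.88544, so C = exp(1.88544) = 6.58927.

k = 0.550, C = 6.589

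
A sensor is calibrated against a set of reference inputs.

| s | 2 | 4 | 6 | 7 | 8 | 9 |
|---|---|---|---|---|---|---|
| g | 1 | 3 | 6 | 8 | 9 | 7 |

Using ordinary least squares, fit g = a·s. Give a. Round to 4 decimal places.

Sums needed: Σs·s = 250.
And Σs·g = 241.
AᵀA·[a]ᵀ = Aᵀg becomes [[250]]·[a]ᵀ = [241]ᵀ.
a = 241/250 = 0.964.

a = 0.9640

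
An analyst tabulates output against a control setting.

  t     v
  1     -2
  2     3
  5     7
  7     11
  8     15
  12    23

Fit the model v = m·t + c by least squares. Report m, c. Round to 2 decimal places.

m = 2.17, c = -3.14

The normal equations are: 287·m + 35·c = 512;  35·m + 6·c = 57.
Δ = 287·6 − 35² = 497.
m = (512·6 − 35·57)/497 = 1077/497; c = (287·57 − 35·512)/497 = -223/71.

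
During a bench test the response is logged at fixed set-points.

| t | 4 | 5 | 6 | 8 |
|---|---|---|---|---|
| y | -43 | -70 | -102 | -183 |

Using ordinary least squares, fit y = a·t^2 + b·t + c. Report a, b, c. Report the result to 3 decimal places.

a = -2.727, b = -2.255, c = 9.600

The normal system MᵀM·[a, b, c]ᵀ = Mᵀy is [[6273, 917, 141]; [917, 141, 23]; [141, 23, 4]]·[a, b, c]ᵀ = [-17822, -2598, -398]ᵀ.
Solving the 3×3 system (Gaussian elimination) gives a = -30/11, b = -124/55, c = 48/5.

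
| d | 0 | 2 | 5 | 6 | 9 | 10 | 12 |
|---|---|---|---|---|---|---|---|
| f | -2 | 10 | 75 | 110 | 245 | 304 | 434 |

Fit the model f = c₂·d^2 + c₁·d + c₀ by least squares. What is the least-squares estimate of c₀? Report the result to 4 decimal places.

c₀ = -2.6909

Forming AᵀA = [[39234, 3806, 390]; [3806, 390, 44]; [390, 44, 7]] and Aᵀf = [118616, 11508, 1176]ᵀ gives AᵀA·[c₂, c₁, c₀]ᵀ = Aᵀf.
Solving the 3×3 system (Gaussian elimination) gives c₂ = 391289/131908, c₁ = 113767/131908, c₀ = -177475/65954.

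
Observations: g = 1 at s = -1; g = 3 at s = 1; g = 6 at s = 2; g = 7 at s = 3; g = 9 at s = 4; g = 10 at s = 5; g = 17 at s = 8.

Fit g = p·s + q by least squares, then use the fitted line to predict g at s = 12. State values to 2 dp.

Setting ∂/∂p … = 0 gives: 120·p + 22·q = 257;  22·p + 7·q = 53.
(Σs·s = 120, Σs = 22, Σ1 = 7, Σs·g = 257, Σg = 53.)
det = 120·7 − 22² = 356.
p = (257·7 − 22·53)/356 = 633/356; q = (120·53 − 22·257)/356 = 353/178.
At s = 12: ĝ = (633/356)·(12) + (353/178)·(1) = 4151/178.

ĝ = 23.32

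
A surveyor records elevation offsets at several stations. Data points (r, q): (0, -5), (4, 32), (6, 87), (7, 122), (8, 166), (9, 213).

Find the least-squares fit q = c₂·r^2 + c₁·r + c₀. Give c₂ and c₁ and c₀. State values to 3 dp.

c₂ = 2.996, c₁ = -2.706, c₀ = -5.020

Compute the Gram sums: Σr^2·r^2 = 14610, Σr^2·r = 1864, Σr^2 = 246, Σr·r = 246, Σr = 34, Σ1 = 6.
Right-hand side: Σr^2·q = 37499, Σr·q = 4749, Σq = 615.
XᵀX·[c₂, c₁, c₀]ᵀ = Xᵀq becomes [[14610, 1864, 246]; [1864, 246, 34]; [246, 34, 6]]·[c₂, c₁, c₀]ᵀ = [37499, 4749, 615]ᵀ.
Row-reducing yields c₂ = 9160/3057, c₁ = -13786/5095, c₀ = -153451/30570.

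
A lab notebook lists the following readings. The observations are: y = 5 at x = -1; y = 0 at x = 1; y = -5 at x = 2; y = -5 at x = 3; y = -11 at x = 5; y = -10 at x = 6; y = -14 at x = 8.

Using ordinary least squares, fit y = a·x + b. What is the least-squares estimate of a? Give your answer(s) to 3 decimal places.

a = -2.077

AᵀA·[a, b]ᵀ = Aᵀy reads: 140·a + 24·b = -257;  24·a + 7·b = -40.
(Σx·x = 140, Σx = 24, Σ1 = 7, Σx·y = -257, Σy = -40.)
Δ = 140·7 − 24² = 404.
a = ((-257)·7 − 24·(-40))/404 = -839/404; b = (140·(-40) − 24·(-257))/404 = 142/101.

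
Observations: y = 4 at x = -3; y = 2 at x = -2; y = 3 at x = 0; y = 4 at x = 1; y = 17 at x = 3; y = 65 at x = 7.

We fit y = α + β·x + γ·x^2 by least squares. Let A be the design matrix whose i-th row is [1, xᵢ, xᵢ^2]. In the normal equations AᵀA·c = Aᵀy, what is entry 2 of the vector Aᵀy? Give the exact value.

Entry 2 ↔ basis x, so (Aᵀy)_{2} = Σᵢ (x)·yᵢ = (-3)·(4) + (-2)·(2) + (0)·(3) + (1)·(4) + (3)·(17) + (7)·(65) = 494.

494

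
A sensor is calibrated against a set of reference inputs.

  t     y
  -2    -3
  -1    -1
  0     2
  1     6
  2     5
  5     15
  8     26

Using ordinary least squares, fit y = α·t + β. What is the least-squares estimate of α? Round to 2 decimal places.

The normal system XᵀX·[α, β]ᵀ = Xᵀy is [[99, 13]; [13, 7]]·[α, β]ᵀ = [306, 50]ᵀ.
det = 99·7 − 13² = 524.
α = (306·7 − 13·50)/524 = 373/131; β = (99·50 − 13·306)/524 = 243/131.

α = 2.85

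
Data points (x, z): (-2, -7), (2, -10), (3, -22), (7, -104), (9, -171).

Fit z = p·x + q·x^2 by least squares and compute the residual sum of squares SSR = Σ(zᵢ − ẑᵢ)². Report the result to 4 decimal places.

Entries of MᵀM: Σx·x = 147, Σx·x^2 = 1099, Σx^2·x^2 = 9075.
Right-hand side: Σx·z = -2339, Σx^2·z = -19213.
Normal equations: [[147, 1099]; [1099, 9075]]·[p, q]ᵀ = [-2339, -19213]ᵀ.
Eliminating q: 9075·(row 1) − 1099·(row 2) gives 126224·p = 9075·(-2339) − 1099·(-19213) = -111338, so p = -55669/63112.
Then q = ((-19213) − 1099·(-55669/63112))/9075 = -18125/9016.
Residuals: -22811/31556, -267/1372, -39791/31556, 3065/4508, -1782/7889; SSR = 84057/31556.

SSR = 2.6637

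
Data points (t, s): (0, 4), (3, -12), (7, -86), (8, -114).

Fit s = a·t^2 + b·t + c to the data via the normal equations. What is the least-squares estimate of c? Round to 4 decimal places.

Sums needed: Σt^2·t^2 = 6578, Σt^2·t = 882, Σt^2 = 122, Σt·t = 122, Σt = 18, Σ1 = 4.
And Σt^2·s = -11618, Σt·s = -1550, Σs = -208.
Normal equations: [[6578, 882, 122]; [882, 122, 18]; [122, 18, 4]]·[a, b, c]ᵀ = [-11618, -1550, -208]ᵀ.
Solving the 3×3 system (Gaussian elimination) gives a = -2943/1562, b = 511/1562, c = 3119/781.

c = 3.9936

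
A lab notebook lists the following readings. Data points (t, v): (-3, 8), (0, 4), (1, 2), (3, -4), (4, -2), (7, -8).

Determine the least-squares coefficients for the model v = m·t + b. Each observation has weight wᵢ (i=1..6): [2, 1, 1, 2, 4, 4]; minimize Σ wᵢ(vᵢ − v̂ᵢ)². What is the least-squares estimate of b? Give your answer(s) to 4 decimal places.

b = 3.2574

MᵀWM·[m, b]ᵀ = MᵀWv reads: 297·m + 45·b = -326;  45·m + 14·b = -26.
Δ = 297·14 − 45² = 2133.
m = ((-326)·14 − 45·(-26))/2133 = -3394/2133; b = (297·(-26) − 45·(-326))/2133 = 772/237.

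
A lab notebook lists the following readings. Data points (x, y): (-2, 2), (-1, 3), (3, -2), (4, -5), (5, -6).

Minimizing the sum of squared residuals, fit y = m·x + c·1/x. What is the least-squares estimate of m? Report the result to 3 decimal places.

m = -1.020

Sums needed: Σx·x = 55, Σx·1/x = 5, Σ1/x·1/x = 5269/3600.
Right-hand side: Σx·y = -63, Σ1/x·y = -427/60.
Normal equations: [[55, 5]; [5, 5269/3600]]·[m, c]ᵀ = [-63, -427/60]ᵀ.
Determinant 55·(5269/3600) − 5² = 39959/720.
m = ((-63)·(5269/3600) − 5·(-427/60))/(39959/720) = -203847/199795; c = (55·(-427/60) − 5·(-63))/(39959/720) = -55020/39959.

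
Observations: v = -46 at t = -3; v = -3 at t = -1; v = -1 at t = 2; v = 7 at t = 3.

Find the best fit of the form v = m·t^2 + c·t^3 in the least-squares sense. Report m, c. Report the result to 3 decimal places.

m = -2.170, c = 0.980

Forming XᵀX = [[179, 31]; [31, 1523]] and Xᵀv = [-358, 1426]ᵀ gives XᵀX·[m, c]ᵀ = Xᵀv.
Eliminating c: 1523·(row 1) − 31·(row 2) gives 271656·m = 1523·(-358) − 31·1426 = -589440, so m = -24560/11319.
Then c = (1426 − 31·(-24560/11319))/1523 = 11098/11319.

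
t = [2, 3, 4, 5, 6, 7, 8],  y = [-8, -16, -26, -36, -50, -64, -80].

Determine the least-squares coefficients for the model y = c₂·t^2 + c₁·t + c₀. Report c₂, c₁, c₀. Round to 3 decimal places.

c₂ = -0.810, c₁ = -3.905, c₀ = 3.000

With design matrix A, AᵀA = [[8771, 1295, 203]; [1295, 203, 35]; [203, 35, 7]] and Aᵀy = [-11548, -1736, -280]ᵀ.
Row-reducing yields c₂ = -17/21, c₁ = -82/21, c₀ = 3.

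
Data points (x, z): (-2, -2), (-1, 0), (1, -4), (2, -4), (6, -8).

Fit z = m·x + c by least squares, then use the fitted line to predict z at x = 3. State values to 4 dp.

ẑ = -5.1959

Compute the Gram sums: Σx·x = 46, Σx = 6, Σ1 = 5.
And Σx·z = -56, Σz = -18.
Normal equations: [[46, 6]; [6, 5]]·[m, c]ᵀ = [-56, -18]ᵀ.
Δ = 46·5 − 6² = 194.
m = ((-56)·5 − 6·(-18))/194 = -86/97; c = (46·(-18) − 6·(-56))/194 = -246/97.
At x = 3: ẑ = (-86/97)·(3) + (-246/97)·(1) = -504/97.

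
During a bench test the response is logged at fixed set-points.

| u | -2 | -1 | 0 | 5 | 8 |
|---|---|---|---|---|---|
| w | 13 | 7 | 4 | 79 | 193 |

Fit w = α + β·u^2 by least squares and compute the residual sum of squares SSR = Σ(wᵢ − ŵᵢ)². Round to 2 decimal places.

SSR = 8.00

Compute the Gram sums: Σ1 = 5, Σu^2 = 94, Σu^2·u^2 = 4738.
For Mᵀw: Σw = 296, Σu^2·w = 14386.
Δ = 5·4738 − 94² = 14854.
α = (296·4738 − 94·14386)/14854 = 25082/7427; β = (5·14386 − 94·296)/14854 = 22053/7427.
Residuals: -16743/7427, 4854/7427, 4626/7427, 10326/7427, -3063/7427; SSR = 59418/7427.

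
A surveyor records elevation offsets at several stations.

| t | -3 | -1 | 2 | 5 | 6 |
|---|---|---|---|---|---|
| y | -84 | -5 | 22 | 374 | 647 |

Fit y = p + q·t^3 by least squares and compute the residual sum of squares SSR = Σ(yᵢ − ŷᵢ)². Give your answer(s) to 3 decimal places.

SSR = 0.627

From the data, Σ1 = 5, Σt^3 = 321, Σt^3·t^3 = 63075.
Right-hand side: Σy = 954, Σt^3·y = 188951.
Normal equations: [[5, 321]; [321, 63075]]·[p, q]ᵀ = [954, 188951]ᵀ.
Determinant 5·63075 − 321² = 212334.
p = (954·63075 − 321·188951)/212334 = -159907/70778; q = (5·188951 − 321·954)/212334 = 638521/212334.
Residuals: -19378/35389, 28286/106167, 42901/212334, 38756/106167, -20239/70778; SSR = 133063/212334.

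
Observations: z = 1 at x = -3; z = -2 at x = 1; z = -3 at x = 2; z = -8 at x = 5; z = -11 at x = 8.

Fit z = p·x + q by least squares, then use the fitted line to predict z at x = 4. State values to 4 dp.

Sums needed: Σx·x = 103, Σx = 13, Σ1 = 5.
Moment sums: Σx·z = -139, Σz = -23.
Δ = 103·5 − 13² = 346.
p = ((-139)·5 − 13·(-23))/346 = -198/173; q = (103·(-23) − 13·(-139))/346 = -281/173.
At x = 4: ẑ = (-198/173)·(4) + (-281/173)·(1) = -1073/173.

ẑ = -6.2023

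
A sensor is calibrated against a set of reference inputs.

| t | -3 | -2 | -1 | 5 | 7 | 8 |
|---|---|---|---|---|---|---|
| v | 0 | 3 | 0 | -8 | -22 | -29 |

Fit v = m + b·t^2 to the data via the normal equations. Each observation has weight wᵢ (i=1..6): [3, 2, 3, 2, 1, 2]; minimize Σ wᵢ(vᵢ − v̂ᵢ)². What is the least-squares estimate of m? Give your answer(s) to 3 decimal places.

Normal-equation sums: Σwᵢ·1 = 13, Σwᵢ·t^2 = 265, Σwᵢ·t^2·t^2 = 12121.
And Σwᵢ·v = -90, Σwᵢ·t^2·v = -5166.
XᵀWX·[m, b]ᵀ = XᵀWv becomes [[13, 265]; [265, 12121]]·[m, b]ᵀ = [-90, -5166]ᵀ.
Eliminating b: 12121·(row 1) − 265·(row 2) gives 87348·m = 12121·(-90) − 265·(-5166) = 278100, so m = 23175/7279.
Then b = ((-5166) − 265·(23175/7279))/12121 = -3609/7279.

m = 3.184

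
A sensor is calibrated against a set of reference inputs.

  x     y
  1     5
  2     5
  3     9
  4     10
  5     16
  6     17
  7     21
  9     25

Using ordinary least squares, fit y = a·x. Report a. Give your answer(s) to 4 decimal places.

Compute the Gram sums: Σx·x = 221.
For Aᵀy: Σx·y = 636.
So AᵀA·[a]ᵀ = Aᵀy: [[221]]·[a]ᵀ = [636]ᵀ.
a = 636/221 = 2.87783.

a = 2.8778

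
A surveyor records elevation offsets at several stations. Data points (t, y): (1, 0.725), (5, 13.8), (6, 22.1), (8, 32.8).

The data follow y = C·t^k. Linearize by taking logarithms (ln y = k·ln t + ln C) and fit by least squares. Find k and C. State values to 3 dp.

k = 1.854, C = 0.727

Linearized form: ln y = k·ln t + ln C. From the 4 transformed points,
Sums: Σln t = 5.4806, Σ(ln t)² = 10.1248, Σln y = 8.8891, Σln t·ln y = 17.0289.
Normal system: [[10.1248, 5.4806]; [5.4806, 4]]·[k, ln C]ᵀ = [17.0289, 8.8891]ᵀ.
Slope k = (n·Σln t·ln y − Σln t·Σln y)/(n·Σ(ln t)² − (Σln t)²) = (4·17.0289 − 5.4806·8.8891)/10.4617 = 1.85417; ln C = (Σln y − k·Σln t)/n = -0.31824, so C = exp(-0.31824) = 0.72743.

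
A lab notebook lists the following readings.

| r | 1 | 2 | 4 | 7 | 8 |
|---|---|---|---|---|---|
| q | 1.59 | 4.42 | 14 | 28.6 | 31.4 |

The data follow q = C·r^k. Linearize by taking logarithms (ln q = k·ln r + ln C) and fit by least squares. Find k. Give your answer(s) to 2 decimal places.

k = 1.46

Taking logs, ln q = k·ln r + ln C, so regress ln q on ln r.
Over the data: Σln r = 6.1048, Σ(ln r)² = 10.5129, Σln q = 11.3891, Σln r·ln q = 18.3815.
Normal system: [[10.5129, 6.1048]; [6.1048, 5]]·[k, ln C]ᵀ = [18.3815, 11.3891]ᵀ.
Slope k = (n·Σln r·ln q − Σln r·Σln q)/(n·Σ(ln r)² − (Σln r)²) = (5·18.3815 − 6.1048·11.3891)/15.2960 = 1.46306; ln C = (Σln q − k·Σln r)/n = 0.49149.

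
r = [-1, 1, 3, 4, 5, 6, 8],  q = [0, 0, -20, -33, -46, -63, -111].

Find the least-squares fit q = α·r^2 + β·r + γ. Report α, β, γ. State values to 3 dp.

α = -1.502, β = -1.876, γ = 0.589

Compute the Gram sums: Σr^2·r^2 = 6356, Σr^2·r = 944, Σr^2 = 152, Σr·r = 152, Σr = 26, Σ1 = 7.
And Σr^2·q = -11230, Σr·q = -1688, Σq = -273.
Inverting the 3×3 Gram matrix, [α, β, γ]ᵀ = [-33379/22218, -41675/22218, 2182/3703]ᵀ.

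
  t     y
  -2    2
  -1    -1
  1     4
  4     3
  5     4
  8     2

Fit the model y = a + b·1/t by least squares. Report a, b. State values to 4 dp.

AᵀA·[a, b]ᵀ = Aᵀy reads: 6·a + (3/40)·b = 14;  (3/40)·a + (3789/1600)·b = 29/5.
det = 6·(3789/1600) − (3/40)² = 909/64.
a = (14·(3789/1600) − (3/40)·(29/5))/(909/64) = 698/303; b = (6·(29/5) − (3/40)·14)/(909/64) = 240/101.

a = 2.3036, b = 2.3762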